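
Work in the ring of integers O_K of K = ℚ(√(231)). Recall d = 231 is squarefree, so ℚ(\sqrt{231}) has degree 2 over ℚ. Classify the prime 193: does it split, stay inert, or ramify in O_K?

d = 231 ≡ 3 (mod 4), so O_K = ℤ[√231] and disc(K) = 4d = 924.
Since gcd(193, 924) = 1 the prime 193 does not ramify.
(231/193) = 38^96 mod 193 = 192, giving Legendre symbol -1.
(231/193) = -1, so 193 is inert.

remains prime (inert)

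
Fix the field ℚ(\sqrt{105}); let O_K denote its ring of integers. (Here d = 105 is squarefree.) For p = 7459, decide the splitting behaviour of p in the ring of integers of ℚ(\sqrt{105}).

105 mod 4 = 1, hence disc K = 105 and O_K = ℤ[(1+√105)/2].
Since gcd(7459, 105) = 1 the prime 7459 does not ramify.
Legendre symbol by Euler's criterion: (105/7459) ≡ 105^3729 ≡ 1 (mod 7459), i.e. (105/7459) = 1.
(105/7459) = 1, so 7459 splits.

p splits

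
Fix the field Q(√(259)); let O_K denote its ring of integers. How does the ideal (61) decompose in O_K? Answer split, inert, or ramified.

259 mod 4 = 3, hence disc K = 4·259 = 1036 and O_K = ℤ[√259].
Since gcd(61, 1036) = 1 the prime 61 does not ramify.
Compute (259/61) via Euler: 15^((61-1)/2) mod 61 = 1, so (259/61) = 1.
d is a quadratic residue mod p, hence 61 splits in O_K.

p splits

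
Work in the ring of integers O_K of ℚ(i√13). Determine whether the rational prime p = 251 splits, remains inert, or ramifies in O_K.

251 remains inert

Since -13 ≢ 1 mod 4, the ring of integers is ℤ[√-13] with discriminant 4·(-13) = -52.
disc(K) = -52 is not divisible by 251; 251 is unramified.
Legendre symbol by Euler's criterion: (-13/251) ≡ (-13)^125 ≡ 250 (mod 251), i.e. (-13/251) = -1.
d is a non-residue mod p, hence 251 remains inert in O_K.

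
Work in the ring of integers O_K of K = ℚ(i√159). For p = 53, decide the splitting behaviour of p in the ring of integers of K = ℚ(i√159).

d = -159 ≡ 1 (mod 4), so O_K = ℤ[(1+√-159)/2] and disc(K) = d = -159.
53 divides disc(K) = -159, so 53 ramifies.

ramifies in O_K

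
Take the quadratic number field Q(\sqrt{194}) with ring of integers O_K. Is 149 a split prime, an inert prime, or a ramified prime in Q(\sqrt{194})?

split

194 mod 4 = 2, hence disc K = 4·194 = 776 and O_K = ℤ[√194].
Since gcd(149, 776) = 1 the prime 149 does not ramify.
Legendre symbol by Euler's criterion: (194/149) ≡ 194^74 ≡ 1 (mod 149), i.e. (194/149) = 1.
Legendre symbol 1 ⇒ 149 is split.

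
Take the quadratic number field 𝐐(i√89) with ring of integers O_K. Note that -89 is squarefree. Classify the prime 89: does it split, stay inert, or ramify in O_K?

p ramifies

d = -89 ≡ 3 (mod 4), so O_K = ℤ[√-89] and disc(K) = 4d = -356.
disc(K) = -356 = 89·(-4), so p = 89 is ramified.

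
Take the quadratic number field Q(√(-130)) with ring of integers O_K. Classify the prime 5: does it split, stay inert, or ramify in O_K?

d = -130 ≡ 2 (mod 4), so O_K = ℤ[√-130] and disc(K) = 4d = -520.
5 divides disc(K) = -520, so 5 ramifies.

ramified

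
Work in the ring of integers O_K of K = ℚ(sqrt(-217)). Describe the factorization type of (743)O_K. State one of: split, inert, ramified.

p splits

-217 mod 4 = 3, hence disc K = 4·(-217) = -868 and O_K = ℤ[√-217].
disc(K) = -868 is not divisible by 743; 743 is unramified.
(-217/743) = 526^371 mod 743 = 1, giving Legendre symbol 1.
(-217/743) = 1, so 743 splits.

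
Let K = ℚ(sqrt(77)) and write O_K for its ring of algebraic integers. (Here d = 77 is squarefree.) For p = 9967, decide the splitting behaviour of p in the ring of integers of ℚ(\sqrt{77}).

d = 77 ≡ 1 (mod 4), so O_K = ℤ[(1+√77)/2] and disc(K) = d = 77.
disc(K) = 77 is not divisible by 9967; 9967 is unramified.
(77/9967) = 77^4983 mod 9967 = 9966, giving Legendre symbol -1.
d is a non-residue mod p, hence 9967 remains inert in O_K.

p is inert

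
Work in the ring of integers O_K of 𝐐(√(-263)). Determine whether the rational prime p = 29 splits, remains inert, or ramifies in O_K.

Since -263 ≡ 1 mod 4, the ring of integers is ℤ[(1+√-263)/2] with discriminant -263.
disc(K) = -263 is not divisible by 29; 29 is unramified.
Compute (-263/29) via Euler: 27^((29-1)/2) mod 29 = 28, so (-263/29) = -1.
(-263/29) = -1, so 29 is inert.

inert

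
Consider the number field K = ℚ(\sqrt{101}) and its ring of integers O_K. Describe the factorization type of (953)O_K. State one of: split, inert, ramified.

p is inert

d = 101 ≡ 1 (mod 4), so O_K = ℤ[(1+√101)/2] and disc(K) = d = 101.
Since gcd(953, 101) = 1 the prime 953 does not ramify.
Compute (101/953) via Euler: 101^((953-1)/2) mod 953 = 952, so (101/953) = -1.
(101/953) = -1, so 953 is inert.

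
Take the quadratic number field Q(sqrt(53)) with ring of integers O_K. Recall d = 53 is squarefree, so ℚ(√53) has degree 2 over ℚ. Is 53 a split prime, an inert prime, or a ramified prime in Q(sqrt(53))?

53 mod 4 = 1, hence disc K = 53 and O_K = ℤ[(1+√53)/2].
53 divides disc(K) = 53, so 53 ramifies.

53 is ramified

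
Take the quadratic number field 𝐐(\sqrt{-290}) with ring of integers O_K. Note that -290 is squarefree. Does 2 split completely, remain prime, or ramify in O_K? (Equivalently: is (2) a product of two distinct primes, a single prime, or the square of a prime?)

Since -290 ≢ 1 mod 4, the ring of integers is ℤ[√-290] with discriminant 4·(-290) = -1160.
Ramification test: 2 | -1160. The prime 2 ramifies in K.

ramified — (2) = 𝔭²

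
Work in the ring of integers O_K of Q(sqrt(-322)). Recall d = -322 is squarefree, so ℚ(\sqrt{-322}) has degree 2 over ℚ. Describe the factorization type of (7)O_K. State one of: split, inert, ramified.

ramifies in O_K

Since -322 ≢ 1 mod 4, the ring of integers is ℤ[√-322] with discriminant 4·(-322) = -1288.
7 divides disc(K) = -1288, so 7 ramifies.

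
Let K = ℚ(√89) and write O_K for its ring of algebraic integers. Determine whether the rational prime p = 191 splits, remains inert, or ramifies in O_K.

Since 89 ≡ 1 mod 4, the ring of integers is ℤ[(1+√89)/2] with discriminant 89.
disc(K) = 89 is not divisible by 191; 191 is unramified.
Compute (89/191) via Euler: 89^((191-1)/2) mod 191 = 190, so (89/191) = -1.
(89/191) = -1, so 191 is inert.

inert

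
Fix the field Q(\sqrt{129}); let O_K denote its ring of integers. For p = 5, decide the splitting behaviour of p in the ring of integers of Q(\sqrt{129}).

split

Since 129 ≡ 1 mod 4, the ring of integers is ℤ[(1+√129)/2] with discriminant 129.
5 ∤ 129, so 5 is unramified.
Euler's criterion: 129^2 mod 5 = 1. Thus (129|5) = 1.
d is a quadratic residue mod p, hence 5 splits in O_K.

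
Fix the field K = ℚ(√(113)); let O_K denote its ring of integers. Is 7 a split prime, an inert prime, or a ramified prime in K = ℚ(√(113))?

113 mod 4 = 1, hence disc K = 113 and O_K = ℤ[(1+√113)/2].
7 ∤ 113, so 7 is unramified.
(113/7) = 1^3 mod 7 = 1, giving Legendre symbol 1.
(113/7) = 1, so 7 splits.

p splits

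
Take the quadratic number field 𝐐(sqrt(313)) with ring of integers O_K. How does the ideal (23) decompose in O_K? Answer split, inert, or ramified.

inert — (23) stays prime in O_K

Since 313 ≡ 1 mod 4, the ring of integers is ℤ[(1+√313)/2] with discriminant 313.
disc(K) = 313 is not divisible by 23; 23 is unramified.
(313/23) = 14^11 mod 23 = 22, giving Legendre symbol -1.
d is a non-residue mod p, hence 23 remains inert in O_K.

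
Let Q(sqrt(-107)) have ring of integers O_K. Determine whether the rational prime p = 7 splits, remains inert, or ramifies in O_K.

d = -107 ≡ 1 (mod 4), so O_K = ℤ[(1+√-107)/2] and disc(K) = d = -107.
Since gcd(7, -107) = 1 the prime 7 does not ramify.
Compute (-107/7) via Euler: 5^((7-1)/2) mod 7 = 6, so (-107/7) = -1.
(-107/7) = -1, so 7 is inert.

p is inert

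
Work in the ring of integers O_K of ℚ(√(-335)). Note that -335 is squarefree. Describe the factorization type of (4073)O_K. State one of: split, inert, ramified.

Since -335 ≡ 1 mod 4, the ring of integers is ℤ[(1+√-335)/2] with discriminant -335.
disc(K) = -335 is not divisible by 4073; 4073 is unramified.
(-335/4073) = 3738^2036 mod 4073 = 1, giving Legendre symbol 1.
Legendre symbol 1 ⇒ 4073 is split.

splits completely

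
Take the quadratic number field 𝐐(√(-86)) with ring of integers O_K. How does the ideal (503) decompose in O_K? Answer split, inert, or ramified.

inert — (503) stays prime in O_K

Since -86 ≢ 1 mod 4, the ring of integers is ℤ[√-86] with discriminant 4·(-86) = -344.
503 ∤ -344, so 503 is unramified.
Euler's criterion: (-86)^251 mod 503 = 502. Thus (-86|503) = -1.
d is a non-residue mod p, hence 503 remains inert in O_K.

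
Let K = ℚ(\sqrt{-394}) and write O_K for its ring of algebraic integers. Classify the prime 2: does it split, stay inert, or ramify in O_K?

d = -394 ≡ 2 (mod 4), so O_K = ℤ[√-394] and disc(K) = 4d = -1576.
disc(K) = -1576 = 2·(-788), so p = 2 is ramified.

p ramifies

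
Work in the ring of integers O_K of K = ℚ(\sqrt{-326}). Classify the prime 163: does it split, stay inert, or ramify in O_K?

ramifies in O_K

-326 mod 4 = 2, hence disc K = 4·(-326) = -1304 and O_K = ℤ[√-326].
disc(K) = -1304 = 163·(-8), so p = 163 is ramified.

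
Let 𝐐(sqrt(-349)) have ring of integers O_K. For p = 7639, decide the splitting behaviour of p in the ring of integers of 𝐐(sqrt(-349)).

Since -349 ≢ 1 mod 4, the ring of integers is ℤ[√-349] with discriminant 4·(-349) = -1396.
7639 ∤ -1396, so 7639 is unramified.
Euler's criterion: (-349)^3819 mod 7639 = 1. Thus (-349|7639) = 1.
d is a quadratic residue mod p, hence 7639 splits in O_K.

p splits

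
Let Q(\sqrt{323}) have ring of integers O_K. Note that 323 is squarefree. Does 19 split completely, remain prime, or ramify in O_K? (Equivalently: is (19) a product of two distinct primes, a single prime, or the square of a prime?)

323 mod 4 = 3, hence disc K = 4·323 = 1292 and O_K = ℤ[√323].
Ramification test: 19 | 1292. The prime 19 ramifies in K.

19 is ramified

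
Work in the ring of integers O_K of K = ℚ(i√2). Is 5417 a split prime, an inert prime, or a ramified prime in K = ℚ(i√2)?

-2 mod 4 = 2, hence disc K = 4·(-2) = -8 and O_K = ℤ[√-2].
5417 ∤ -8, so 5417 is unramified.
Compute (-2/5417) via Euler: 5415^((5417-1)/2) mod 5417 = 1, so (-2/5417) = 1.
(-2/5417) = 1, so 5417 splits.

split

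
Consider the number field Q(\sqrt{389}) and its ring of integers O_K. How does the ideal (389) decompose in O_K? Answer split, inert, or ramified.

d = 389 ≡ 1 (mod 4), so O_K = ℤ[(1+√389)/2] and disc(K) = d = 389.
Ramification test: 389 | 389. The prime 389 ramifies in K.

ramified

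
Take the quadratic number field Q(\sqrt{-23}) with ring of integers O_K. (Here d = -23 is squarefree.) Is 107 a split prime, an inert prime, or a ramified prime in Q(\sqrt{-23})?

d = -23 ≡ 1 (mod 4), so O_K = ℤ[(1+√-23)/2] and disc(K) = d = -23.
107 ∤ -23, so 107 is unramified.
Euler's criterion: (-23)^53 mod 107 = 106. Thus (-23|107) = -1.
(-23/107) = -1, so 107 is inert.

p is inert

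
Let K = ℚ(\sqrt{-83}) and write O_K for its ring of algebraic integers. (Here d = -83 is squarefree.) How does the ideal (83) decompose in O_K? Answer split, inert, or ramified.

d = -83 ≡ 1 (mod 4), so O_K = ℤ[(1+√-83)/2] and disc(K) = d = -83.
Ramification test: 83 | -83. The prime 83 ramifies in K.

83 is ramified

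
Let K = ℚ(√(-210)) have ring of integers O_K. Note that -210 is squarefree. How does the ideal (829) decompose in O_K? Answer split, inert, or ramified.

-210 mod 4 = 2, hence disc K = 4·(-210) = -840 and O_K = ℤ[√-210].
disc(K) = -840 is not divisible by 829; 829 is unramified.
(-210/829) = 619^414 mod 829 = 1, giving Legendre symbol 1.
(-210/829) = 1, so 829 splits.

split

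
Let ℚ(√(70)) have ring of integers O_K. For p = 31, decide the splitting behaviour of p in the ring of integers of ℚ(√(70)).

splits completely

70 mod 4 = 2, hence disc K = 4·70 = 280 and O_K = ℤ[√70].
31 ∤ 280, so 31 is unramified.
Legendre symbol by Euler's criterion: (70/31) ≡ 70^15 ≡ 1 (mod 31), i.e. (70/31) = 1.
d is a quadratic residue mod p, hence 31 splits in O_K.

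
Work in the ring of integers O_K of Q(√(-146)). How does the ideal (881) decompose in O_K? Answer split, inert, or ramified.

inert — (881) stays prime in O_K

d = -146 ≡ 2 (mod 4), so O_K = ℤ[√-146] and disc(K) = 4d = -584.
disc(K) = -584 is not divisible by 881; 881 is unramified.
Legendre symbol by Euler's criterion: (-146/881) ≡ (-146)^440 ≡ 880 (mod 881), i.e. (-146/881) = -1.
d is a non-residue mod p, hence 881 remains inert in O_K.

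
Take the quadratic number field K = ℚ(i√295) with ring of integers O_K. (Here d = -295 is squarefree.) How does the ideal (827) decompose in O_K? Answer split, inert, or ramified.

827 remains inert

Since -295 ≡ 1 mod 4, the ring of integers is ℤ[(1+√-295)/2] with discriminant -295.
disc(K) = -295 is not divisible by 827; 827 is unramified.
Compute (-295/827) via Euler: 532^((827-1)/2) mod 827 = 826, so (-295/827) = -1.
d is a non-residue mod p, hence 827 remains inert in O_K.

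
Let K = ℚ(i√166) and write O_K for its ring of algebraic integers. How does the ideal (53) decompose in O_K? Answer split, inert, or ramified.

p splits

Since -166 ≢ 1 mod 4, the ring of integers is ℤ[√-166] with discriminant 4·(-166) = -664.
Since gcd(53, -664) = 1 the prime 53 does not ramify.
Legendre symbol by Euler's criterion: (-166/53) ≡ (-166)^26 ≡ 1 (mod 53), i.e. (-166/53) = 1.
Legendre symbol 1 ⇒ 53 is split.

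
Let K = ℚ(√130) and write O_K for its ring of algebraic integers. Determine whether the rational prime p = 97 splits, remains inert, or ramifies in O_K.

130 mod 4 = 2, hence disc K = 4·130 = 520 and O_K = ℤ[√130].
Since gcd(97, 520) = 1 the prime 97 does not ramify.
Compute (130/97) via Euler: 33^((97-1)/2) mod 97 = 1, so (130/97) = 1.
d is a quadratic residue mod p, hence 97 splits in O_K.

split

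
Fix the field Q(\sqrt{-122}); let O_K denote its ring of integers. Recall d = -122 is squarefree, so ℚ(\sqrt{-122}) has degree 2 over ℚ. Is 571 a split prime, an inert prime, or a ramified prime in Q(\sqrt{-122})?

p splits

d = -122 ≡ 2 (mod 4), so O_K = ℤ[√-122] and disc(K) = 4d = -488.
disc(K) = -488 is not divisible by 571; 571 is unramified.
Compute (-122/571) via Euler: 449^((571-1)/2) mod 571 = 1, so (-122/571) = 1.
d is a quadratic residue mod p, hence 571 splits in O_K.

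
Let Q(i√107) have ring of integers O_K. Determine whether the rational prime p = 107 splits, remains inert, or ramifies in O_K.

d = -107 ≡ 1 (mod 4), so O_K = ℤ[(1+√-107)/2] and disc(K) = d = -107.
disc(K) = -107 = 107·(-1), so p = 107 is ramified.

ramifies in O_K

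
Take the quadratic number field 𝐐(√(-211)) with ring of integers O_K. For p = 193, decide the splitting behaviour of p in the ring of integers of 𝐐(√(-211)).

Since -211 ≡ 1 mod 4, the ring of integers is ℤ[(1+√-211)/2] with discriminant -211.
disc(K) = -211 is not divisible by 193; 193 is unramified.
(-211/193) = 175^96 mod 193 = 1, giving Legendre symbol 1.
(-211/193) = 1, so 193 splits.

split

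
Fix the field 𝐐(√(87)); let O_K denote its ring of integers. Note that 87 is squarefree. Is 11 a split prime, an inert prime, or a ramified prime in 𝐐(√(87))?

Since 87 ≢ 1 mod 4, the ring of integers is ℤ[√87] with discriminant 4·87 = 348.
disc(K) = 348 is not divisible by 11; 11 is unramified.
Legendre symbol by Euler's criterion: (87/11) ≡ 87^5 ≡ 10 (mod 11), i.e. (87/11) = -1.
(87/11) = -1, so 11 is inert.

inert — (11) stays prime in O_K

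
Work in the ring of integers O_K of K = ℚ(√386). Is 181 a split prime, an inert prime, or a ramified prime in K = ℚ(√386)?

386 mod 4 = 2, hence disc K = 4·386 = 1544 and O_K = ℤ[√386].
Since gcd(181, 1544) = 1 the prime 181 does not ramify.
(386/181) = 24^90 mod 181 = 180, giving Legendre symbol -1.
Legendre symbol -1 ⇒ 181 is inert.

remains prime (inert)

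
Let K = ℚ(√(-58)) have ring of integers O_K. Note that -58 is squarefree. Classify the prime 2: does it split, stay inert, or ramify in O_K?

-58 mod 4 = 2, hence disc K = 4·(-58) = -232 and O_K = ℤ[√-58].
disc(K) = -232 = 2·(-116), so p = 2 is ramified.

ramified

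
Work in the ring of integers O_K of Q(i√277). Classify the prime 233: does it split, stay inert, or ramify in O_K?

d = -277 ≡ 3 (mod 4), so O_K = ℤ[√-277] and disc(K) = 4d = -1108.
Since gcd(233, -1108) = 1 the prime 233 does not ramify.
Euler's criterion: (-277)^116 mod 233 = 232. Thus (-277|233) = -1.
Legendre symbol -1 ⇒ 233 is inert.

inert — (233) stays prime in O_K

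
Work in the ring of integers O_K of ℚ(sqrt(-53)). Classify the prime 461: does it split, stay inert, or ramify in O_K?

461 splits in O_K

d = -53 ≡ 3 (mod 4), so O_K = ℤ[√-53] and disc(K) = 4d = -212.
461 ∤ -212, so 461 is unramified.
Compute (-53/461) via Euler: 408^((461-1)/2) mod 461 = 1, so (-53/461) = 1.
Legendre symbol 1 ⇒ 461 is split.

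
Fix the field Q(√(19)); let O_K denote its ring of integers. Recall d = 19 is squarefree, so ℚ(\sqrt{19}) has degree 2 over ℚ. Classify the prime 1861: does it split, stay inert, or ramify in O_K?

d = 19 ≡ 3 (mod 4), so O_K = ℤ[√19] and disc(K) = 4d = 76.
1861 ∤ 76, so 1861 is unramified.
Euler's criterion: 19^930 mod 1861 = 1860. Thus (19|1861) = -1.
d is a non-residue mod p, hence 1861 remains inert in O_K.

p is inert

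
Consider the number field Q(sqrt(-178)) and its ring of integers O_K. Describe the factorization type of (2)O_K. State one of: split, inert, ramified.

ramified

-178 mod 4 = 2, hence disc K = 4·(-178) = -712 and O_K = ℤ[√-178].
2 divides disc(K) = -712, so 2 ramifies.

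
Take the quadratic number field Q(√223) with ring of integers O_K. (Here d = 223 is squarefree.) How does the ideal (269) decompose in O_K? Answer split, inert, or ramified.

p is inert

223 mod 4 = 3, hence disc K = 4·223 = 892 and O_K = ℤ[√223].
disc(K) = 892 is not divisible by 269; 269 is unramified.
Euler's criterion: 223^134 mod 269 = 268. Thus (223|269) = -1.
(223/269) = -1, so 269 is inert.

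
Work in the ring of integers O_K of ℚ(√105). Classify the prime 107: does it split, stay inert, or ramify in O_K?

Since 105 ≡ 1 mod 4, the ring of integers is ℤ[(1+√105)/2] with discriminant 105.
disc(K) = 105 is not divisible by 107; 107 is unramified.
Legendre symbol by Euler's criterion: (105/107) ≡ 105^53 ≡ 1 (mod 107), i.e. (105/107) = 1.
d is a quadratic residue mod p, hence 107 splits in O_K.

split — (107) = 𝔭₁𝔭₂ with 𝔭₁ ≠ 𝔭₂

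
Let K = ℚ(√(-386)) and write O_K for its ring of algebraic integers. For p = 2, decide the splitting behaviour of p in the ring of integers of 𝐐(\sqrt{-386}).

ramified

d = -386 ≡ 2 (mod 4), so O_K = ℤ[√-386] and disc(K) = 4d = -1544.
Ramification test: 2 | -1544. The prime 2 ramifies in K.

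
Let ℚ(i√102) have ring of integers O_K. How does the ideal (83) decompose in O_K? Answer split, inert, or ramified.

split — (83) = 𝔭₁𝔭₂ with 𝔭₁ ≠ 𝔭₂

d = -102 ≡ 2 (mod 4), so O_K = ℤ[√-102] and disc(K) = 4d = -408.
disc(K) = -408 is not divisible by 83; 83 is unramified.
Legendre symbol by Euler's criterion: (-102/83) ≡ (-102)^41 ≡ 1 (mod 83), i.e. (-102/83) = 1.
d is a quadratic residue mod p, hence 83 splits in O_K.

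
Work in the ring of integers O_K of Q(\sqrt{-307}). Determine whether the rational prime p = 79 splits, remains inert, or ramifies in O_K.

d = -307 ≡ 1 (mod 4), so O_K = ℤ[(1+√-307)/2] and disc(K) = d = -307.
79 ∤ -307, so 79 is unramified.
(-307/79) = 9^39 mod 79 = 1, giving Legendre symbol 1.
d is a quadratic residue mod p, hence 79 splits in O_K.

splits completely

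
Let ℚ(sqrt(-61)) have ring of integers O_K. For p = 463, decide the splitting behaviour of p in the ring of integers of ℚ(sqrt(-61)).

Since -61 ≢ 1 mod 4, the ring of integers is ℤ[√-61] with discriminant 4·(-61) = -244.
Since gcd(463, -244) = 1 the prime 463 does not ramify.
Euler's criterion: (-61)^231 mod 463 = 462. Thus (-61|463) = -1.
(-61/463) = -1, so 463 is inert.

p is inert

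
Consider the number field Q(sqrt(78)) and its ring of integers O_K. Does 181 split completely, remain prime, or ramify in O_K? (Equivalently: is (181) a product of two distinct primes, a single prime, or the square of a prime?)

inert — (181) stays prime in O_K

d = 78 ≡ 2 (mod 4), so O_K = ℤ[√78] and disc(K) = 4d = 312.
disc(K) = 312 is not divisible by 181; 181 is unramified.
Euler's criterion: 78^90 mod 181 = 180. Thus (78|181) = -1.
d is a non-residue mod p, hence 181 remains inert in O_K.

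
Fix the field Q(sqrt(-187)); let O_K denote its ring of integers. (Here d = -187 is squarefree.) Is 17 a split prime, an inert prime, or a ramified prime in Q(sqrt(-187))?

d = -187 ≡ 1 (mod 4), so O_K = ℤ[(1+√-187)/2] and disc(K) = d = -187.
disc(K) = -187 = 17·(-11), so p = 17 is ramified.

ramifies in O_K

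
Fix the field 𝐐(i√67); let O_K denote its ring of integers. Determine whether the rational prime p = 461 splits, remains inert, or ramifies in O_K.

split — (461) = 𝔭₁𝔭₂ with 𝔭₁ ≠ 𝔭₂

d = -67 ≡ 1 (mod 4), so O_K = ℤ[(1+√-67)/2] and disc(K) = d = -67.
disc(K) = -67 is not divisible by 461; 461 is unramified.
Legendre symbol by Euler's criterion: (-67/461) ≡ (-67)^230 ≡ 1 (mod 461), i.e. (-67/461) = 1.
d is a quadratic residue mod p, hence 461 splits in O_K.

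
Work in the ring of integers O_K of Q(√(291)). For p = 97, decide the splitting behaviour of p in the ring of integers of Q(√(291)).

97 is ramified

291 mod 4 = 3, hence disc K = 4·291 = 1164 and O_K = ℤ[√291].
97 divides disc(K) = 1164, so 97 ramifies.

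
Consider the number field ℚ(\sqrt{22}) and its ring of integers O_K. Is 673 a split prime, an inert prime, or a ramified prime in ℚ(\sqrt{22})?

inert

22 mod 4 = 2, hence disc K = 4·22 = 88 and O_K = ℤ[√22].
Since gcd(673, 88) = 1 the prime 673 does not ramify.
(22/673) = 22^336 mod 673 = 672, giving Legendre symbol -1.
(22/673) = -1, so 673 is inert.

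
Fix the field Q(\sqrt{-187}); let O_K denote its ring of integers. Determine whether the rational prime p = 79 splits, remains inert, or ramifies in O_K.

Since -187 ≡ 1 mod 4, the ring of integers is ℤ[(1+√-187)/2] with discriminant -187.
disc(K) = -187 is not divisible by 79; 79 is unramified.
(-187/79) = 50^39 mod 79 = 1, giving Legendre symbol 1.
(-187/79) = 1, so 79 splits.

splits completely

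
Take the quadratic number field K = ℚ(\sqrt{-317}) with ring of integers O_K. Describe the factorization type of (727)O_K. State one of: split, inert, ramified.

d = -317 ≡ 3 (mod 4), so O_K = ℤ[√-317] and disc(K) = 4d = -1268.
Since gcd(727, -1268) = 1 the prime 727 does not ramify.
Compute (-317/727) via Euler: 410^((727-1)/2) mod 727 = 1, so (-317/727) = 1.
(-317/727) = 1, so 727 splits.

727 splits in O_K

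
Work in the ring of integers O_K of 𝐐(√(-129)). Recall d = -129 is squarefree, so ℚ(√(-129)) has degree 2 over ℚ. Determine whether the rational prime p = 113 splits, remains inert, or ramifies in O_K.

split

d = -129 ≡ 3 (mod 4), so O_K = ℤ[√-129] and disc(K) = 4d = -516.
113 ∤ -516, so 113 is unramified.
Euler's criterion: (-129)^56 mod 113 = 1. Thus (-129|113) = 1.
Legendre symbol 1 ⇒ 113 is split.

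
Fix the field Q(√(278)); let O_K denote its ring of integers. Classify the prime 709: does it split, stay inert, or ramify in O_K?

split

d = 278 ≡ 2 (mod 4), so O_K = ℤ[√278] and disc(K) = 4d = 1112.
709 ∤ 1112, so 709 is unramified.
(278/709) = 278^354 mod 709 = 1, giving Legendre symbol 1.
d is a quadratic residue mod p, hence 709 splits in O_K.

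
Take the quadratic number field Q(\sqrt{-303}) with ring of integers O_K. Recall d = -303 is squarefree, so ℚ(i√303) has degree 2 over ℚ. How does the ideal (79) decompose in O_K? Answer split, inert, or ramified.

d = -303 ≡ 1 (mod 4), so O_K = ℤ[(1+√-303)/2] and disc(K) = d = -303.
Since gcd(79, -303) = 1 the prime 79 does not ramify.
(-303/79) = 13^39 mod 79 = 1, giving Legendre symbol 1.
Legendre symbol 1 ⇒ 79 is split.

splits completely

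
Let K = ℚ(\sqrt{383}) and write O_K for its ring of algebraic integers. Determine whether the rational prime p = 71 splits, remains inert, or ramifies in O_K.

inert

d = 383 ≡ 3 (mod 4), so O_K = ℤ[√383] and disc(K) = 4d = 1532.
Since gcd(71, 1532) = 1 the prime 71 does not ramify.
(383/71) = 28^35 mod 71 = 70, giving Legendre symbol -1.
d is a non-residue mod p, hence 71 remains inert in O_K.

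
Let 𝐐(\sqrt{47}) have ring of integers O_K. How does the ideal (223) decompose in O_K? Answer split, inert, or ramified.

47 mod 4 = 3, hence disc K = 4·47 = 188 and O_K = ℤ[√47].
disc(K) = 188 is not divisible by 223; 223 is unramified.
Compute (47/223) via Euler: 47^((223-1)/2) mod 223 = 1, so (47/223) = 1.
(47/223) = 1, so 223 splits.

splits completely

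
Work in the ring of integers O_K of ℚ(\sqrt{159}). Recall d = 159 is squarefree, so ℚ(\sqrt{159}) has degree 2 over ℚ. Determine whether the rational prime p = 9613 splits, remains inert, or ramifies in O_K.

inert — (9613) stays prime in O_K

d = 159 ≡ 3 (mod 4), so O_K = ℤ[√159] and disc(K) = 4d = 636.
9613 ∤ 636, so 9613 is unramified.
(159/9613) = 159^4806 mod 9613 = 9612, giving Legendre symbol -1.
Legendre symbol -1 ⇒ 9613 is inert.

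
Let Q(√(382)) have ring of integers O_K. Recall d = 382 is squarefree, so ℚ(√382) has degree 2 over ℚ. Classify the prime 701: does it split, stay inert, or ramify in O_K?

inert — (701) stays prime in O_K

382 mod 4 = 2, hence disc K = 4·382 = 1528 and O_K = ℤ[√382].
Since gcd(701, 1528) = 1 the prime 701 does not ramify.
(382/701) = 382^350 mod 701 = 700, giving Legendre symbol -1.
Legendre symbol -1 ⇒ 701 is inert.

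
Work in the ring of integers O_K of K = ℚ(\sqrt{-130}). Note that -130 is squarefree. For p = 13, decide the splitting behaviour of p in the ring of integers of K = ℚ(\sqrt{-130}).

Since -130 ≢ 1 mod 4, the ring of integers is ℤ[√-130] with discriminant 4·(-130) = -520.
disc(K) = -520 = 13·(-40), so p = 13 is ramified.

ramifies in O_K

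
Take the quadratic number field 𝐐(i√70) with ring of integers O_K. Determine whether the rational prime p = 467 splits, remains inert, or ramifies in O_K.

inert — (467) stays prime in O_K

-70 mod 4 = 2, hence disc K = 4·(-70) = -280 and O_K = ℤ[√-70].
Since gcd(467, -280) = 1 the prime 467 does not ramify.
Compute (-70/467) via Euler: 397^((467-1)/2) mod 467 = 466, so (-70/467) = -1.
Legendre symbol -1 ⇒ 467 is inert.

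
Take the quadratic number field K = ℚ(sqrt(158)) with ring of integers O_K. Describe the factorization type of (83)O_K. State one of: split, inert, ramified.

d = 158 ≡ 2 (mod 4), so O_K = ℤ[√158] and disc(K) = 4d = 632.
Since gcd(83, 632) = 1 the prime 83 does not ramify.
Legendre symbol by Euler's criterion: (158/83) ≡ 158^41 ≡ 1 (mod 83), i.e. (158/83) = 1.
d is a quadratic residue mod p, hence 83 splits in O_K.

p splits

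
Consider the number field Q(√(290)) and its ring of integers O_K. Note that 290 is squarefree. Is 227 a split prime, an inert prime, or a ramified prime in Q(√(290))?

d = 290 ≡ 2 (mod 4), so O_K = ℤ[√290] and disc(K) = 4d = 1160.
disc(K) = 1160 is not divisible by 227; 227 is unramified.
(290/227) = 63^113 mod 227 = 1, giving Legendre symbol 1.
Legendre symbol 1 ⇒ 227 is split.

split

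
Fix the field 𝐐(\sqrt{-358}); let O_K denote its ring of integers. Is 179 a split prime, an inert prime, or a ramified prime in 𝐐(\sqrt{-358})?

ramified — (179) = 𝔭²

Since -358 ≢ 1 mod 4, the ring of integers is ℤ[√-358] with discriminant 4·(-358) = -1432.
Ramification test: 179 | -1432. The prime 179 ramifies in K.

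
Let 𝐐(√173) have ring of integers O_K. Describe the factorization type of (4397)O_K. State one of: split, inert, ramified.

inert — (4397) stays prime in O_K

d = 173 ≡ 1 (mod 4), so O_K = ℤ[(1+√173)/2] and disc(K) = d = 173.
4397 ∤ 173, so 4397 is unramified.
Legendre symbol by Euler's criterion: (173/4397) ≡ 173^2198 ≡ 4396 (mod 4397), i.e. (173/4397) = -1.
d is a non-residue mod p, hence 4397 remains inert in O_K.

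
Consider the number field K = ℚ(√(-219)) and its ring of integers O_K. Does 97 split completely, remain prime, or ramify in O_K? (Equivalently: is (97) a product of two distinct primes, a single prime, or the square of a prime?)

-219 mod 4 = 1, hence disc K = -219 and O_K = ℤ[(1+√-219)/2].
97 ∤ -219, so 97 is unramified.
Euler's criterion: (-219)^48 mod 97 = 1. Thus (-219|97) = 1.
Legendre symbol 1 ⇒ 97 is split.

p splits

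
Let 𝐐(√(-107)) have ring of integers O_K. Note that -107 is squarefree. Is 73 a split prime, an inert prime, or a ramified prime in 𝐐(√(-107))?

d = -107 ≡ 1 (mod 4), so O_K = ℤ[(1+√-107)/2] and disc(K) = d = -107.
disc(K) = -107 is not divisible by 73; 73 is unramified.
(-107/73) = 39^36 mod 73 = 72, giving Legendre symbol -1.
d is a non-residue mod p, hence 73 remains inert in O_K.

inert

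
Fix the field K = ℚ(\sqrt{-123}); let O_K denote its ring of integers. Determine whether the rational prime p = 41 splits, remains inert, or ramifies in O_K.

ramified

-123 mod 4 = 1, hence disc K = -123 and O_K = ℤ[(1+√-123)/2].
Ramification test: 41 | -123. The prime 41 ramifies in K.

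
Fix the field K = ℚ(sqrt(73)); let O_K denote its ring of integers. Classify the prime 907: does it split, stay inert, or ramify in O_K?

Since 73 ≡ 1 mod 4, the ring of integers is ℤ[(1+√73)/2] with discriminant 73.
Since gcd(907, 73) = 1 the prime 907 does not ramify.
Compute (73/907) via Euler: 73^((907-1)/2) mod 907 = 906, so (73/907) = -1.
d is a non-residue mod p, hence 907 remains inert in O_K.

remains prime (inert)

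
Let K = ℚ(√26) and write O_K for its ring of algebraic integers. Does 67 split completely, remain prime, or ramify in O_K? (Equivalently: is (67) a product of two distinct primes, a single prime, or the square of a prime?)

p splits

d = 26 ≡ 2 (mod 4), so O_K = ℤ[√26] and disc(K) = 4d = 104.
67 ∤ 104, so 67 is unramified.
Legendre symbol by Euler's criterion: (26/67) ≡ 26^33 ≡ 1 (mod 67), i.e. (26/67) = 1.
(26/67) = 1, so 67 splits.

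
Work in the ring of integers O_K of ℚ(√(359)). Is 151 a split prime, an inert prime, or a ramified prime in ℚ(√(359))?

359 mod 4 = 3, hence disc K = 4·359 = 1436 and O_K = ℤ[√359].
disc(K) = 1436 is not divisible by 151; 151 is unramified.
Euler's criterion: 359^75 mod 151 = 150. Thus (359|151) = -1.
Legendre symbol -1 ⇒ 151 is inert.

151 remains inert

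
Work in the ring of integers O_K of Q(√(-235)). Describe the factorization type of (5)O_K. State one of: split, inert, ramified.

5 is ramified

Since -235 ≡ 1 mod 4, the ring of integers is ℤ[(1+√-235)/2] with discriminant -235.
disc(K) = -235 = 5·(-47), so p = 5 is ramified.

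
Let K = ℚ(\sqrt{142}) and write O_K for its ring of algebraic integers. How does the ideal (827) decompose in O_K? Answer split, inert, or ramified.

inert — (827) stays prime in O_K

d = 142 ≡ 2 (mod 4), so O_K = ℤ[√142] and disc(K) = 4d = 568.
disc(K) = 568 is not divisible by 827; 827 is unramified.
Compute (142/827) via Euler: 142^((827-1)/2) mod 827 = 826, so (142/827) = -1.
(142/827) = -1, so 827 is inert.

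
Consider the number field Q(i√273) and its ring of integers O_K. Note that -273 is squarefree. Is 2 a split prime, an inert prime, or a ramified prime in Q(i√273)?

ramifies in O_K

d = -273 ≡ 3 (mod 4), so O_K = ℤ[√-273] and disc(K) = 4d = -1092.
disc(K) = -1092 = 2·(-546), so p = 2 is ramified.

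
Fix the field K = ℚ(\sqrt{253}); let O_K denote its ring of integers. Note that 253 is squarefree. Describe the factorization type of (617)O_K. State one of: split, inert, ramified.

d = 253 ≡ 1 (mod 4), so O_K = ℤ[(1+√253)/2] and disc(K) = d = 253.
disc(K) = 253 is not divisible by 617; 617 is unramified.
Compute (253/617) via Euler: 253^((617-1)/2) mod 617 = 616, so (253/617) = -1.
Legendre symbol -1 ⇒ 617 is inert.

p is inert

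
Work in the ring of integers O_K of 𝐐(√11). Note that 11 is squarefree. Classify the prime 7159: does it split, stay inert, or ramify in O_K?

Since 11 ≢ 1 mod 4, the ring of integers is ℤ[√11] with discriminant 4·11 = 44.
disc(K) = 44 is not divisible by 7159; 7159 is unramified.
Legendre symbol by Euler's criterion: (11/7159) ≡ 11^3579 ≡ 7158 (mod 7159), i.e. (11/7159) = -1.
d is a non-residue mod p, hence 7159 remains inert in O_K.

7159 remains inert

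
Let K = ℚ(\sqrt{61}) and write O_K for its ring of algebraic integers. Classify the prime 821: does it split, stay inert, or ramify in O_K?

inert

d = 61 ≡ 1 (mod 4), so O_K = ℤ[(1+√61)/2] and disc(K) = d = 61.
821 ∤ 61, so 821 is unramified.
Euler's criterion: 61^410 mod 821 = 820. Thus (61|821) = -1.
Legendre symbol -1 ⇒ 821 is inert.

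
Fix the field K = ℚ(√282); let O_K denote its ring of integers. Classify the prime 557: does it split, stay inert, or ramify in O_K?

inert

d = 282 ≡ 2 (mod 4), so O_K = ℤ[√282] and disc(K) = 4d = 1128.
557 ∤ 1128, so 557 is unramified.
Euler's criterion: 282^278 mod 557 = 556. Thus (282|557) = -1.
d is a non-residue mod p, hence 557 remains inert in O_K.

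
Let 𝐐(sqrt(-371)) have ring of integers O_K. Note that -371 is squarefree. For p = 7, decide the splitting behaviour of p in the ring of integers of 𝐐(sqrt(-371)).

ramifies in O_K

-371 mod 4 = 1, hence disc K = -371 and O_K = ℤ[(1+√-371)/2].
disc(K) = -371 = 7·(-53), so p = 7 is ramified.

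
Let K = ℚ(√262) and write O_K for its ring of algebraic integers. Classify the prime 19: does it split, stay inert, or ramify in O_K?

d = 262 ≡ 2 (mod 4), so O_K = ℤ[√262] and disc(K) = 4d = 1048.
disc(K) = 1048 is not divisible by 19; 19 is unramified.
(262/19) = 15^9 mod 19 = 18, giving Legendre symbol -1.
(262/19) = -1, so 19 is inert.

remains prime (inert)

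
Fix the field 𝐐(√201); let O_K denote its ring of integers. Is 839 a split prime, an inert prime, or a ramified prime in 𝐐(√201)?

Since 201 ≡ 1 mod 4, the ring of integers is ℤ[(1+√201)/2] with discriminant 201.
Since gcd(839, 201) = 1 the prime 839 does not ramify.
(201/839) = 201^419 mod 839 = 838, giving Legendre symbol -1.
d is a non-residue mod p, hence 839 remains inert in O_K.

inert — (839) stays prime in O_K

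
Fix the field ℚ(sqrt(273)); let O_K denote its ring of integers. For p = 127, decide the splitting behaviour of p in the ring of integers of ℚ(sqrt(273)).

split — (127) = 𝔭₁𝔭₂ with 𝔭₁ ≠ 𝔭₂

d = 273 ≡ 1 (mod 4), so O_K = ℤ[(1+√273)/2] and disc(K) = d = 273.
disc(K) = 273 is not divisible by 127; 127 is unramified.
Euler's criterion: 273^63 mod 127 = 1. Thus (273|127) = 1.
d is a quadratic residue mod p, hence 127 splits in O_K.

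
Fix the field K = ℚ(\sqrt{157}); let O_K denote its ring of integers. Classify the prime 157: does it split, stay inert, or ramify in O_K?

ramified — (157) = 𝔭²

d = 157 ≡ 1 (mod 4), so O_K = ℤ[(1+√157)/2] and disc(K) = d = 157.
Ramification test: 157 | 157. The prime 157 ramifies in K.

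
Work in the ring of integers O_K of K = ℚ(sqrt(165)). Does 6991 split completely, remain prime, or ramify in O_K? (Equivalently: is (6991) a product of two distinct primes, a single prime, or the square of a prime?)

d = 165 ≡ 1 (mod 4), so O_K = ℤ[(1+√165)/2] and disc(K) = d = 165.
Since gcd(6991, 165) = 1 the prime 6991 does not ramify.
(165/6991) = 165^3495 mod 6991 = 6990, giving Legendre symbol -1.
Legendre symbol -1 ⇒ 6991 is inert.

remains prime (inert)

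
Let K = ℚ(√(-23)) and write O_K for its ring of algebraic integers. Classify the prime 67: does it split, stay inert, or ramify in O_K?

p is inert

d = -23 ≡ 1 (mod 4), so O_K = ℤ[(1+√-23)/2] and disc(K) = d = -23.
67 ∤ -23, so 67 is unramified.
Euler's criterion: (-23)^33 mod 67 = 66. Thus (-23|67) = -1.
d is a non-residue mod p, hence 67 remains inert in O_K.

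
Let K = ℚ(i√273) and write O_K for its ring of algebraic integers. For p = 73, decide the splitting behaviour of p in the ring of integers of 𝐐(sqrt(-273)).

Since -273 ≢ 1 mod 4, the ring of integers is ℤ[√-273] with discriminant 4·(-273) = -1092.
Since gcd(73, -1092) = 1 the prime 73 does not ramify.
Legendre symbol by Euler's criterion: (-273/73) ≡ (-273)^36 ≡ 1 (mod 73), i.e. (-273/73) = 1.
d is a quadratic residue mod p, hence 73 splits in O_K.

split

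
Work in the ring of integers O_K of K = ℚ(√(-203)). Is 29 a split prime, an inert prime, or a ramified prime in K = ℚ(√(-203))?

29 is ramified

d = -203 ≡ 1 (mod 4), so O_K = ℤ[(1+√-203)/2] and disc(K) = d = -203.
29 divides disc(K) = -203, so 29 ramifies.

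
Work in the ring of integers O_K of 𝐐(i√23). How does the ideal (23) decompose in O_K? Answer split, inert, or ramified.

Since -23 ≡ 1 mod 4, the ring of integers is ℤ[(1+√-23)/2] with discriminant -23.
Ramification test: 23 | -23. The prime 23 ramifies in K.

p ramifies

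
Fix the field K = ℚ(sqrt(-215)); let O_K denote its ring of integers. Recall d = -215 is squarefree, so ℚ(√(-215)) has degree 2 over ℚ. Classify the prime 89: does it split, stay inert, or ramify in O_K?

d = -215 ≡ 1 (mod 4), so O_K = ℤ[(1+√-215)/2] and disc(K) = d = -215.
Since gcd(89, -215) = 1 the prime 89 does not ramify.
Euler's criterion: (-215)^44 mod 89 = 88. Thus (-215|89) = -1.
(-215/89) = -1, so 89 is inert.

inert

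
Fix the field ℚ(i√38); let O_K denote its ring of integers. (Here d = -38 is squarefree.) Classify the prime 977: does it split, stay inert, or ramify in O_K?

Since -38 ≢ 1 mod 4, the ring of integers is ℤ[√-38] with discriminant 4·(-38) = -152.
977 ∤ -152, so 977 is unramified.
Compute (-38/977) via Euler: 939^((977-1)/2) mod 977 = 976, so (-38/977) = -1.
d is a non-residue mod p, hence 977 remains inert in O_K.

p is inert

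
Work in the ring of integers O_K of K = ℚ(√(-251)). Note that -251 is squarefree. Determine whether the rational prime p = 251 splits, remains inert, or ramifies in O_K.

-251 mod 4 = 1, hence disc K = -251 and O_K = ℤ[(1+√-251)/2].
disc(K) = -251 = 251·(-1), so p = 251 is ramified.

ramifies in O_K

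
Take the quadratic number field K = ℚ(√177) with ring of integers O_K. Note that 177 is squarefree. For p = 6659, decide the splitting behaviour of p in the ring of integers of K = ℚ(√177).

remains prime (inert)

177 mod 4 = 1, hence disc K = 177 and O_K = ℤ[(1+√177)/2].
disc(K) = 177 is not divisible by 6659; 6659 is unramified.
Legendre symbol by Euler's criterion: (177/6659) ≡ 177^3329 ≡ 6658 (mod 6659), i.e. (177/6659) = -1.
Legendre symbol -1 ⇒ 6659 is inert.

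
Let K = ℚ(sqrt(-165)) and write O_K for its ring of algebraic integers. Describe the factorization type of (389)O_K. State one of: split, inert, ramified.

d = -165 ≡ 3 (mod 4), so O_K = ℤ[√-165] and disc(K) = 4d = -660.
389 ∤ -660, so 389 is unramified.
(-165/389) = 224^194 mod 389 = 388, giving Legendre symbol -1.
Legendre symbol -1 ⇒ 389 is inert.

inert — (389) stays prime in O_K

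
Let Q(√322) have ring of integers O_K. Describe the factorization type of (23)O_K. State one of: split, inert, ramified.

Since 322 ≢ 1 mod 4, the ring of integers is ℤ[√322] with discriminant 4·322 = 1288.
Ramification test: 23 | 1288. The prime 23 ramifies in K.

ramified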